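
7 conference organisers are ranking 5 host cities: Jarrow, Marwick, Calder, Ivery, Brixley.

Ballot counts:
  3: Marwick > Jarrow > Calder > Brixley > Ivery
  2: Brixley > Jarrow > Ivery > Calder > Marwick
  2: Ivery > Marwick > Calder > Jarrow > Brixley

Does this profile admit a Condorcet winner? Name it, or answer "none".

Pairwise majorities:
Jarrow–Marwick: Marwick 5–2.
Jarrow vs Calder: Jarrow is ranked higher on 3+2 = 5 ballots, Calder on 2. Jarrow wins 5–2.
Jarrow vs Ivery: Jarrow preferred on 3+2 = 5 ballots; Jarrow wins 5–2.
Jarrow–Brixley: Jarrow 5–2.
Marwick–Calder: Marwick 5–2.
Marwick vs Ivery: 3 for Marwick, 4 for Ivery — Ivery by 4–3.
Marwick vs Brixley: Marwick is ranked higher on 3+2 = 5 ballots, Brixley on 2. Marwick wins 5–2.
Calder vs Ivery: 3 for Calder, 4 for Ivery — Ivery by 4–3.
Calder vs Brixley: Calder wins 5–2.
Ivery vs Brixley: Brixley, 5–2.
No city is unbeaten: Jarrow loses to Marwick; Marwick loses to Ivery; Calder loses to Jarrow; Ivery loses to Jarrow; Brixley loses to Jarrow. In particular Jarrow > Ivery > Marwick > Jarrow is a majority cycle — no Condorcet winner exists.

none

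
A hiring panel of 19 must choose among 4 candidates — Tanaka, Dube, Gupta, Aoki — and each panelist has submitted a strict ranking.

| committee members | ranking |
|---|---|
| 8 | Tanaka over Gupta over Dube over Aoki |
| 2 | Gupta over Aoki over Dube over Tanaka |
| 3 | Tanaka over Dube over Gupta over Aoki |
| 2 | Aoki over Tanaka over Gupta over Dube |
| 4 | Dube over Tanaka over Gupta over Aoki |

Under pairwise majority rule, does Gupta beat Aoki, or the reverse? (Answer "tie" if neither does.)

Gupta

Ballots ranking Gupta above Aoki: 8 + 2 + 3 + 4 = 17.
Ballots ranking Aoki above Gupta: 19 − 17 = 2.
Gupta wins the head-to-head 17–2.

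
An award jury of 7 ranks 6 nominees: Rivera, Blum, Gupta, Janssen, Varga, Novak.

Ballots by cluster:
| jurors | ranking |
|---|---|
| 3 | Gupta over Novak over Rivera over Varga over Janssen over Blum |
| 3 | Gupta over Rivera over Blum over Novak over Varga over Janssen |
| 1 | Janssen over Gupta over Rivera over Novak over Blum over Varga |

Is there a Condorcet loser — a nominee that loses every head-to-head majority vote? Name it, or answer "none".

none

Head-to-head results (7 jurors):
Rivera vs Blum: Rivera is ranked higher on 3+3+1 = 7 ballots, Blum on 0. Rivera wins 7–0.
Rivera vs Gupta: 0 to 7, Gupta.
Rivera vs Janssen: Rivera wins 6–1.
Rivera vs Varga: Rivera wins 7–0.
Rivera–Novak: Rivera 4–3.
Blum vs Gupta: 0 to 7, Gupta.
Blum vs Janssen: 3 for Blum, 4 for Janssen — Janssen by 4–3.
Blum vs Varga: 3+1 = 4 for Blum, 3 for Varga — Blum by 4–3.
Blum vs Novak: 3 to 4, Novak.
Gupta vs Janssen: 3+3 = 6 for Gupta, 1 for Janssen — Gupta by 6–1.
Gupta vs Varga: Gupta preferred on 3+3+1 = 7 ballots; Gupta wins 7–0.
Gupta vs Novak: Gupta preferred on 3+3+1 = 7 ballots; Gupta wins 7–0.
Janssen vs Varga: Janssen is ranked higher on 1 ballot, Varga on 6. Varga wins 6–1.
Janssen–Novak: Novak 6–1.
Varga vs Novak: 0 for Varga, 7 for Novak — Novak by 7–0.
Each nominee has at least one pairwise win (Rivera beats Blum; Blum beats Varga; Gupta beats Rivera; Janssen beats Blum; Varga beats Janssen; Novak beats Blum) — no Condorcet loser.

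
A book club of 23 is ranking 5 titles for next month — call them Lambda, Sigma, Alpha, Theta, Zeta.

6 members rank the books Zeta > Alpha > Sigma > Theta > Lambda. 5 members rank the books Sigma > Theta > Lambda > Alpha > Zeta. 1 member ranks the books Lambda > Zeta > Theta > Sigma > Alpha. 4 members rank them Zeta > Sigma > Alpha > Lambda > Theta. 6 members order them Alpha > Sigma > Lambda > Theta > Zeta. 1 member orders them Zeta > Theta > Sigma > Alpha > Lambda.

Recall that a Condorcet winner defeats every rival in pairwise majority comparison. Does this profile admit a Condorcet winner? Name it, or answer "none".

Head-to-head results (23 members):
Lambda vs Sigma: Lambda is ranked higher on 1 ballot, Sigma on 22. Sigma wins 22–1.
Lambda vs Alpha: 6 to 17, Alpha.
Lambda vs Theta: 1+4+6 = 11 for Lambda, 12 for Theta — Theta by 12–11.
Lambda vs Zeta: 12 to 11, Lambda.
Sigma vs Alpha: Sigma preferred on 5+1+4+1 = 11 ballots; Alpha wins 12–11.
Sigma vs Theta: Sigma is ranked higher on 6+5+4+6 = 21 ballots, Theta on 2. Sigma wins 21–2.
Sigma vs Zeta: Sigma preferred on 5+6 = 11 ballots; Zeta wins 12–11.
Alpha vs Theta: Alpha is ranked higher on 6+4+6 = 16 ballots, Theta on 7. Alpha wins 16–7.
Alpha vs Zeta: 5+6 = 11 for Alpha, 12 for Zeta — Zeta by 12–11.
Theta vs Zeta: 11 to 12, Zeta.
No book is unbeaten: Lambda loses to Sigma; Sigma loses to Alpha; Alpha loses to Zeta; Theta loses to Sigma; Zeta loses to Lambda. In particular Lambda beats Zeta beats Sigma beats Lambda is a majority cycle — no Condorcet winner exists.

none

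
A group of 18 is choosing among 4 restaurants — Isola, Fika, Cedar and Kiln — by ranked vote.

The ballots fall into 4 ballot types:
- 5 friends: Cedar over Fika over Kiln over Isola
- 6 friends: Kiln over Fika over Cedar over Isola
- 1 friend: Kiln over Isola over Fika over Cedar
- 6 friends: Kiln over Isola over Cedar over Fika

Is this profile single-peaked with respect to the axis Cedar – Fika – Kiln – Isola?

Axis positions: Cedar=1, Fika=2, Kiln=3, Isola=4.
Ballot type 1 (peak Cedar at position 1): ranking walks positions 1-2-3-4, expanding outward from the peak — single-peaked.
Ballot type 2 (peak Kiln at position 3): ranking walks positions 3-2-1-4, expanding outward from the peak — single-peaked.
Ballot type 3 (peak Kiln at position 3): ranking walks positions 3-4-2-1, expanding outward from the peak — single-peaked.
Ballot type 4: ranking walks positions 3-4-1-2; Cedar is ranked above Fika even though Fika lies between Cedar and the peak Kiln on the axis — preferences dip and rise again. Not single-peaked.
Ballot type 4 violates single-peakedness, so the profile is not single-peaked on this axis.

no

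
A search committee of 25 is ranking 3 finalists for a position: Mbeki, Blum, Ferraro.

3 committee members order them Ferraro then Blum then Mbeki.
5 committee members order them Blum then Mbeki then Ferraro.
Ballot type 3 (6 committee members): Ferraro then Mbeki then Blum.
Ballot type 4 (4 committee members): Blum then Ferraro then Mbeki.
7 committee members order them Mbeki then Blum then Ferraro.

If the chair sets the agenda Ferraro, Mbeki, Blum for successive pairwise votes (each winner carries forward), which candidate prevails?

Round 1: Ferraro vs Mbeki — 13–12, Ferraro advances.
Round 2: Ferraro vs Blum — 9–16, Blum advances.
The agenda winner is Blum.

Blum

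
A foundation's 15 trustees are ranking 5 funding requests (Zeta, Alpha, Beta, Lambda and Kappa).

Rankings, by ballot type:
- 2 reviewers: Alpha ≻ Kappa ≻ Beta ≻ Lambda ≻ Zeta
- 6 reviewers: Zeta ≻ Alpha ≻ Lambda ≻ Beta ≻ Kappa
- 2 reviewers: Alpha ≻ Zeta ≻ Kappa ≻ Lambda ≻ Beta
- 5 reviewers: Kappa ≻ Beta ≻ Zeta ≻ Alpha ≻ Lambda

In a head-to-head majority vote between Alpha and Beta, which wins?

Ballots ranking Alpha above Beta: 2 + 6 + 2 = 10.
Ballots ranking Beta above Alpha: 15 − 10 = 5.
Alpha wins the head-to-head 10–5.

Alpha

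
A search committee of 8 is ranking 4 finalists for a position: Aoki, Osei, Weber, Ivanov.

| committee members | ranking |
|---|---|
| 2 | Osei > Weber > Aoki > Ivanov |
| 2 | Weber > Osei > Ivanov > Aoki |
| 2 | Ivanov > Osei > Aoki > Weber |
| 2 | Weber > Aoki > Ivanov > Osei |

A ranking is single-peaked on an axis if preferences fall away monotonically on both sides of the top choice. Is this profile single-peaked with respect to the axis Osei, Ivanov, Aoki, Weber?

Axis positions: Osei=1, Ivanov=2, Aoki=3, Weber=4.
Type 1: ranking walks positions 1-4-3-2; Weber is ranked above Ivanov even though Ivanov lies between Weber and the peak Osei on the axis — preferences dip and rise again. Not single-peaked.
Type 2: ranking walks positions 4-1-2-3; Osei is ranked above Aoki even though Aoki lies between Osei and the peak Weber on the axis — preferences dip and rise again. Not single-peaked.
Type 3 (peak Ivanov at position 2): ranking walks positions 2-1-3-4, expanding outward from the peak — single-peaked.
Type 4 (peak Weber at position 4): ranking walks positions 4-3-2-1, expanding outward from the peak — single-peaked.
Type 1 violates single-peakedness, so the profile is not single-peaked on this axis.

no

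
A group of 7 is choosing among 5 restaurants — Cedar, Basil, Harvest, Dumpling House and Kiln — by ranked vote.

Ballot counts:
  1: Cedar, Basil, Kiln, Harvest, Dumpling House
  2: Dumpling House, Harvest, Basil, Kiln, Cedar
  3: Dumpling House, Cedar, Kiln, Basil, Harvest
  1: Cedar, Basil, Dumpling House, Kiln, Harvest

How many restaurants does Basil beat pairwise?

2

Basil against each rival (7 friends):
Basil vs Cedar: Basil is ranked higher on 2 ballots, Cedar on 5. Cedar wins 5–2.
Basil vs Harvest: Basil preferred on 1+3+1 = 5 ballots; Basil wins 5–2.
Basil vs Dumpling House: Basil preferred on 1+1 = 2 ballots; Dumpling House wins 5–2.
Basil vs Kiln: Basil wins 4–3.
Basil beats Harvest, Kiln; loses to Cedar, Dumpling House — 2 pairwise wins.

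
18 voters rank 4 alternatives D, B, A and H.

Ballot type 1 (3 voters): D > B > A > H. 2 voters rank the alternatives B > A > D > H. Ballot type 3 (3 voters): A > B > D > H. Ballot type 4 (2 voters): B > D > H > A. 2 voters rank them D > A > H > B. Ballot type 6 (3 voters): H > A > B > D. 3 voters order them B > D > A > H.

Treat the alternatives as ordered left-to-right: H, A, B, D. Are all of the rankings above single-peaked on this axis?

no

Axis positions: H=1, A=2, B=3, D=4.
Ballot type 1 (peak D at position 4): ranking walks positions 4-3-2-1, expanding outward from the peak — single-peaked.
Ballot type 2 (peak B at position 3): ranking walks positions 3-2-4-1, expanding outward from the peak — single-peaked.
Ballot type 3 (peak A at position 2): ranking walks positions 2-3-4-1, expanding outward from the peak — single-peaked.
Ballot type 4: ranking walks positions 3-4-1-2; H is ranked above A even though A lies between H and the peak B on the axis — preferences dip and rise again. Not single-peaked.
Ballot type 5: ranking walks positions 4-2-1-3; A is ranked above B even though B lies between A and the peak D on the axis — preferences dip and rise again. Not single-peaked.
Ballot type 6 (peak H at position 1): ranking walks positions 1-2-3-4, expanding outward from the peak — single-peaked.
Ballot type 7 (peak B at position 3): ranking walks positions 3-4-2-1, expanding outward from the peak — single-peaked.
Ballot type 4 violates single-peakedness, so the profile is not single-peaked on this axis.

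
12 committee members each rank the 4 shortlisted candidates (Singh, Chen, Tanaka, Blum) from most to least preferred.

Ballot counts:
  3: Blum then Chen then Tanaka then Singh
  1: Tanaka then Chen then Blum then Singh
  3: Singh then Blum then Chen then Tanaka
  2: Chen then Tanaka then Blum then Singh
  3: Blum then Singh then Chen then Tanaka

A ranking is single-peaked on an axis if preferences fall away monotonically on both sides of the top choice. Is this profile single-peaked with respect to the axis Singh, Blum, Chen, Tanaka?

yes

Axis positions: Singh=1, Blum=2, Chen=3, Tanaka=4.
Faction 1 (peak Blum at position 2): ranking walks positions 2-3-4-1, expanding outward from the peak — single-peaked.
Faction 2 (peak Tanaka at position 4): ranking walks positions 4-3-2-1, expanding outward from the peak — single-peaked.
Faction 3 (peak Singh at position 1): ranking walks positions 1-2-3-4, expanding outward from the peak — single-peaked.
Faction 4 (peak Chen at position 3): ranking walks positions 3-4-2-1, expanding outward from the peak — single-peaked.
Faction 5 (peak Blum at position 2): ranking walks positions 2-1-3-4, expanding outward from the peak — single-peaked.
Every ranking is single-peaked on this axis.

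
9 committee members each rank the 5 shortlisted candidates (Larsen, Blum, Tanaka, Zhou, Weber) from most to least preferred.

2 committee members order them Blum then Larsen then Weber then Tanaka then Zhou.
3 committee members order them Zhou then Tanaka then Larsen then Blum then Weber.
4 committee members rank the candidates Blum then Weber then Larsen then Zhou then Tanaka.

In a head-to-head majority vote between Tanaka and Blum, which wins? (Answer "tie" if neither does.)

Blum

Ballots ranking Tanaka above Blum: 3.
Ballots ranking Blum above Tanaka: 9 − 3 = 6.
Blum wins the head-to-head 6–3.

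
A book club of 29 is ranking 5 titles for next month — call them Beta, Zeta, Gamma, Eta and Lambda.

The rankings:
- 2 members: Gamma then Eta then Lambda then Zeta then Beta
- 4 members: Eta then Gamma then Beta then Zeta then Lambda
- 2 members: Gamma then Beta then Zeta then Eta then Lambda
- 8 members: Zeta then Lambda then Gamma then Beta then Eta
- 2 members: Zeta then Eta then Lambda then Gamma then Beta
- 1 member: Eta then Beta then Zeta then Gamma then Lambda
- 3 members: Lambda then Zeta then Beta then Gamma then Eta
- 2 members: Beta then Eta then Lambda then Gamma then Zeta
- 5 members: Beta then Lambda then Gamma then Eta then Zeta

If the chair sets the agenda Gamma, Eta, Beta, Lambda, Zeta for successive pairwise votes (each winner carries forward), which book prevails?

Zeta

Round 1: Gamma vs Eta — 20–9, Gamma advances.
Round 2: Gamma vs Beta — 18–11, Gamma advances.
Round 3: Gamma vs Lambda — 9–20, Lambda advances.
Round 4: Lambda vs Zeta — 12–17, Zeta advances.
The agenda winner is Zeta.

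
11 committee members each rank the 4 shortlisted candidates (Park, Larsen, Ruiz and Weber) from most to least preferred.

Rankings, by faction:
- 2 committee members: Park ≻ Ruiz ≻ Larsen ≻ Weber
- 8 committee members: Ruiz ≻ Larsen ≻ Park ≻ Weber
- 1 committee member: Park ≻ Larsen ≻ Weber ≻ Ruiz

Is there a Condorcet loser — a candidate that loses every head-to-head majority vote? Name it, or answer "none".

Weber

Pairwise majorities:
Park vs Larsen: Larsen, 8–3.
Park vs Ruiz: 2+1 = 3 for Park, 8 for Ruiz — Ruiz by 8–3.
Park vs Weber: Park, 11–0.
Larsen vs Ruiz: 1 for Larsen, 10 for Ruiz — Ruiz by 10–1.
Larsen vs Weber: Larsen is ranked higher on 2+8+1 = 11 ballots, Weber on 0. Larsen wins 11–0.
Ruiz vs Weber: 2+8 = 10 for Ruiz, 1 for Weber — Ruiz by 10–1.
Only Weber has no wins; Weber is the Condorcet loser.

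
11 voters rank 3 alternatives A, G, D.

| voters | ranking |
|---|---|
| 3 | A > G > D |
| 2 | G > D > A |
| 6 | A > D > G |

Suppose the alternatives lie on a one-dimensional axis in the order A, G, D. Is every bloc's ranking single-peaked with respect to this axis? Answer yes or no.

no

Axis positions: A=1, G=2, D=3.
Bloc 1 (peak A at position 1): ranking walks positions 1-2-3, expanding outward from the peak — single-peaked.
Bloc 2 (peak G at position 2): ranking walks positions 2-3-1, expanding outward from the peak — single-peaked.
Bloc 3: ranking walks positions 1-3-2; D is ranked above G even though G lies between D and the peak A on the axis — preferences dip and rise again. Not single-peaked.
Bloc 3 violates single-peakedness, so the profile is not single-peaked on this axis.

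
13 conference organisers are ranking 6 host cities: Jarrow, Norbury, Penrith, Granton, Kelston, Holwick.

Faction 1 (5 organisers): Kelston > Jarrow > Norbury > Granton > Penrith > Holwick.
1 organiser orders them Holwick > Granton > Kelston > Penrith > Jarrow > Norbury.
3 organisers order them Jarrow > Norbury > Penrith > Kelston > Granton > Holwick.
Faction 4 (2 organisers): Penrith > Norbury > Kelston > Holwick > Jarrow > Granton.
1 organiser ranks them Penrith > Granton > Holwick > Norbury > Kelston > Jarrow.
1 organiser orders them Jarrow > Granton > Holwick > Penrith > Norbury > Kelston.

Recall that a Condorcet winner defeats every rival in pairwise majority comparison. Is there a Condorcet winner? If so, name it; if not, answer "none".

Head-to-head results (13 organisers):
Jarrow–Norbury: Jarrow 10–3.
Jarrow vs Penrith: Jarrow is ranked higher on 5+3+1 = 9 ballots, Penrith on 4. Jarrow wins 9–4.
Jarrow vs Granton: 5+3+2+1 = 11 for Jarrow, 2 for Granton — Jarrow by 11–2.
Jarrow vs Kelston: Kelston wins 9–4.
Jarrow vs Holwick: Jarrow preferred on 5+3+1 = 9 ballots; Jarrow wins 9–4.
Norbury vs Penrith: 5+3 = 8 for Norbury, 5 for Penrith — Norbury by 8–5.
Norbury vs Granton: Norbury wins 10–3.
Norbury–Kelston: Norbury 7–6.
Norbury vs Holwick: Norbury wins 10–3.
Penrith vs Granton: 6 to 7, Granton.
Penrith vs Kelston: Penrith wins 7–6.
Penrith–Holwick: Penrith 11–2.
Granton vs Kelston: Kelston, 10–3.
Granton vs Holwick: 5+3+1+1 = 10 for Granton, 3 for Holwick — Granton by 10–3.
Kelston vs Holwick: Kelston wins 10–3.
No city is unbeaten: Jarrow loses to Kelston; Norbury loses to Jarrow; Penrith loses to Jarrow; Granton loses to Jarrow; Kelston loses to Norbury; Holwick loses to Jarrow. In particular Jarrow > Norbury > Kelston > Jarrow is a majority cycle — no Condorcet winner exists.

none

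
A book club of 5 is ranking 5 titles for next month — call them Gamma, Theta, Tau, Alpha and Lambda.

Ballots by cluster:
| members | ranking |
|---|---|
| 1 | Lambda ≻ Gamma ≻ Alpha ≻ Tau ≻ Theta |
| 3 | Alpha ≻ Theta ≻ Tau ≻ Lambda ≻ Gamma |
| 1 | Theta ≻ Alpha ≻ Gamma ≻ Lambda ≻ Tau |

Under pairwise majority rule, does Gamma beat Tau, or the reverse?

Tau

Ballots ranking Gamma above Tau: 1 + 1 = 2.
Ballots ranking Tau above Gamma: 5 − 2 = 3.
Tau wins the head-to-head 3–2.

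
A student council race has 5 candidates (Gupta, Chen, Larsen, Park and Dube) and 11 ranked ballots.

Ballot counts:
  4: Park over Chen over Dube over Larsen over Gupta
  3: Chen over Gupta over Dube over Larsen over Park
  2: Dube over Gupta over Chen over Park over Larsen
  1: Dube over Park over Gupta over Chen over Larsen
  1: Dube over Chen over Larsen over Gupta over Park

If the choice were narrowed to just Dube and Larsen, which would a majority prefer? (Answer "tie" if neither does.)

Dube

Ballots ranking Dube above Larsen: 4 + 3 + 2 + 1 + 1 = 11.
Ballots ranking Larsen above Dube: 11 − 11 = 0.
Dube wins the head-to-head 11–0.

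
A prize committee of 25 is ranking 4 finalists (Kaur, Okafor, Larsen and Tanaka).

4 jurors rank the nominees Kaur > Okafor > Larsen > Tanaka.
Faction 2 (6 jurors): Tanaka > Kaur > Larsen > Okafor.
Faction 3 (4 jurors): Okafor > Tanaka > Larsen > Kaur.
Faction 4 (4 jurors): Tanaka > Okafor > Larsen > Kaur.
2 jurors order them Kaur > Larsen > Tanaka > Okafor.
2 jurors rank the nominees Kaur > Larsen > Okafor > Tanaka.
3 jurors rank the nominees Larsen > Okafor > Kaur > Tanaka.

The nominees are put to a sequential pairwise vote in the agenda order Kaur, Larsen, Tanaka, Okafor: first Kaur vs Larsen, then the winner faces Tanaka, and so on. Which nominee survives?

Round 1: Kaur vs Larsen — 14–11, Kaur advances.
Round 2: Kaur vs Tanaka — 11–14, Tanaka advances.
Round 3: Tanaka vs Okafor — 12–13, Okafor advances.
Okafor survives the agenda.

Okafor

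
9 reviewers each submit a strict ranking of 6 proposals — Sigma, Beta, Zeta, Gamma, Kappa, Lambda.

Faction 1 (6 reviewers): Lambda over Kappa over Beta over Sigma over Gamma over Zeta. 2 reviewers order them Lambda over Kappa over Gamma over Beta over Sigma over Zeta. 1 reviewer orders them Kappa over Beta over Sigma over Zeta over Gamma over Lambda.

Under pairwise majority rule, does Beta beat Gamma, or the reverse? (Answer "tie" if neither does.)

Beta

Ballots ranking Beta above Gamma: 6 + 1 = 7.
Ballots ranking Gamma above Beta: 9 − 7 = 2.
Beta wins the head-to-head 7–2.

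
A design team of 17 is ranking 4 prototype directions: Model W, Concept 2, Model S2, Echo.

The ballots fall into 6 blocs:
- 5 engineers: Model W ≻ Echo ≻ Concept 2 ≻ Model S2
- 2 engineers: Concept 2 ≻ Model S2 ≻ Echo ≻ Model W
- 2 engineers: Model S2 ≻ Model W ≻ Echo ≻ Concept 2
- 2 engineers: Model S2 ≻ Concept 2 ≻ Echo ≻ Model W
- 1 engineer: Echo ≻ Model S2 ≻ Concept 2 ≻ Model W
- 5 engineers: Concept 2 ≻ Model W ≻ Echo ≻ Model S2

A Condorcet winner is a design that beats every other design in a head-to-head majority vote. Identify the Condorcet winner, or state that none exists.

Head-to-head results (17 engineers):
Model W vs Concept 2: 7 to 10, Concept 2.
Model W vs Model S2: Model W preferred on 5+5 = 10 ballots; Model W wins 10–7.
Model W vs Echo: 12 to 5, Model W.
Concept 2 vs Model S2: Concept 2 preferred on 5+2+5 = 12 ballots; Concept 2 wins 12–5.
Concept 2 vs Echo: 2+2+5 = 9 for Concept 2, 8 for Echo — Concept 2 by 9–8.
Model S2 vs Echo: 6 to 11, Echo.
Concept 2 defeats every rival head-to-head and is the Condorcet winner.

Concept 2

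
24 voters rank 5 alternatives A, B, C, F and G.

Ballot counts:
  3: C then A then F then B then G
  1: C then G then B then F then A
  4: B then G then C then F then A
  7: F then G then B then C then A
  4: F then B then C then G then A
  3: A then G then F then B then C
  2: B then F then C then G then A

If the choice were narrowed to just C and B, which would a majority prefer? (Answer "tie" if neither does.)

B

Ballots ranking C above B: 3 + 1 = 4.
Ballots ranking B above C: 24 − 4 = 20.
B wins the head-to-head 20–4.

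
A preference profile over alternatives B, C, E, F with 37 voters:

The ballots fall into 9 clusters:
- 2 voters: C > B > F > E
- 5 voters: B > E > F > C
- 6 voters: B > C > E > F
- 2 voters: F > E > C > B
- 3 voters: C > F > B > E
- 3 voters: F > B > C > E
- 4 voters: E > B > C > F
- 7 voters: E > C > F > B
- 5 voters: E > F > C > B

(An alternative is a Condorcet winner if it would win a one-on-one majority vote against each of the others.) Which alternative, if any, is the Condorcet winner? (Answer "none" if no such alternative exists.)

none

Pairwise majorities:
B vs C: B is ranked higher on 5+6+3+4 = 18 ballots, C on 19. C wins 19–18.
B vs E: 2+5+6+3+3 = 19 for B, 18 for E — B by 19–18.
B vs F: F wins 20–17.
C–E: E 23–14.
C vs F: C is ranked higher on 2+6+3+4+7 = 22 ballots, F on 15. C wins 22–15.
E vs F: E is ranked higher on 5+6+4+7+5 = 27 ballots, F on 10. E wins 27–10.
Every alternative loses at least once (B loses to C; C loses to E; E loses to B; F loses to C). The majority relation contains the cycle B → E → C → B, so there is no Condorcet winner.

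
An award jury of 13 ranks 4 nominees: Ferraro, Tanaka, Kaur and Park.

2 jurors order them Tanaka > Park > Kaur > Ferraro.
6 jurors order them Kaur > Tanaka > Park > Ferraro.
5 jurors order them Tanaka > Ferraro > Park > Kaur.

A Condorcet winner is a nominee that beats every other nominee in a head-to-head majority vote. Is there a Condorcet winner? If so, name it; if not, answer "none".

Pairwise majorities:
Ferraro vs Tanaka: Tanaka wins 13–0.
Ferraro–Kaur: Kaur 8–5.
Ferraro vs Park: Park, 8–5.
Tanaka vs Kaur: Tanaka, 7–6.
Tanaka–Park: Tanaka 13–0.
Kaur vs Park: Park, 7–6.
Tanaka beats each of Ferraro, Kaur, Park — Tanaka is the Condorcet winner.

Tanaka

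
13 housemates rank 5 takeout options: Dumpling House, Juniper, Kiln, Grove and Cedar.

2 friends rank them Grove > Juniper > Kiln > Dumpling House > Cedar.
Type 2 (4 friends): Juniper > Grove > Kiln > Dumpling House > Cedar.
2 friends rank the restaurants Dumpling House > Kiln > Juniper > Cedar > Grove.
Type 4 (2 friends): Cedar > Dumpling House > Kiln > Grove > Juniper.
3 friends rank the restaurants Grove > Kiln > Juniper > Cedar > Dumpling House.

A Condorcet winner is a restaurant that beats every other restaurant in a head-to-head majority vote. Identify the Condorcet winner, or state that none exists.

Grove

Pairwise majorities:
Dumpling House–Juniper: Juniper 9–4.
Dumpling House–Kiln: Kiln 9–4.
Dumpling House vs Grove: Grove wins 9–4.
Dumpling House–Cedar: Dumpling House 8–5.
Juniper vs Kiln: Kiln, 7–6.
Juniper vs Grove: Grove, 7–6.
Juniper vs Cedar: Juniper wins 11–2.
Kiln–Grove: Grove 9–4.
Kiln–Cedar: Kiln 11–2.
Grove vs Cedar: Grove wins 9–4.
Grove defeats every rival head-to-head and is the Condorcet winner.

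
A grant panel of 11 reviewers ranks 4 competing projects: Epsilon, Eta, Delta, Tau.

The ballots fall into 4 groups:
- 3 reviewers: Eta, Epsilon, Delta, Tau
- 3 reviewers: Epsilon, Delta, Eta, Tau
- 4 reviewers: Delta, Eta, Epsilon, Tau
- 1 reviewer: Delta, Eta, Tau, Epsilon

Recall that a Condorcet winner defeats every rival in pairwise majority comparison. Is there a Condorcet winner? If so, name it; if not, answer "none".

Head-to-head results (11 reviewers):
Epsilon vs Eta: Eta wins 8–3.
Epsilon–Delta: Epsilon 6–5.
Epsilon vs Tau: Epsilon wins 10–1.
Eta vs Delta: Delta wins 8–3.
Eta vs Tau: Eta, 11–0.
Delta vs Tau: Delta wins 11–0.
Every project loses at least once (Epsilon loses to Eta; Eta loses to Delta; Delta loses to Epsilon; Tau loses to Epsilon). The majority relation contains the cycle Epsilon > Delta > Eta > Epsilon, so there is no Condorcet winner.

none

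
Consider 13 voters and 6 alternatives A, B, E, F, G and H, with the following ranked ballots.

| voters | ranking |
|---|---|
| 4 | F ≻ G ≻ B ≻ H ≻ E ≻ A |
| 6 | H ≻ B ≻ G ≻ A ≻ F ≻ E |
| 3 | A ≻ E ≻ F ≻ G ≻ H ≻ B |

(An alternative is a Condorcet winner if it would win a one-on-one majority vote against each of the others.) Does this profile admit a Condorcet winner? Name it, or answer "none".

Check each pair by majority over 13 ballots:
A vs B: B wins 10–3.
A vs E: A preferred on 6+3 = 9 ballots; A wins 9–4.
A vs F: 6+3 = 9 for A, 4 for F — A by 9–4.
A vs G: 3 for A, 10 for G — G by 10–3.
A vs H: H, 10–3.
B vs E: B preferred on 4+6 = 10 ballots; B wins 10–3.
B–F: F 7–6.
B vs G: B preferred on 6 ballots; G wins 7–6.
B vs H: H, 9–4.
E vs F: 3 for E, 10 for F — F by 10–3.
E vs G: 3 to 10, G.
E vs H: H wins 10–3.
F vs G: F, 7–6.
F vs H: F, 7–6.
G–H: G 7–6.
Every alternative loses at least once (A loses to B; B loses to F; E loses to A; F loses to A; G loses to F; H loses to F). The majority relation contains the cycle A beats F beats B beats A, so there is no Condorcet winner.

none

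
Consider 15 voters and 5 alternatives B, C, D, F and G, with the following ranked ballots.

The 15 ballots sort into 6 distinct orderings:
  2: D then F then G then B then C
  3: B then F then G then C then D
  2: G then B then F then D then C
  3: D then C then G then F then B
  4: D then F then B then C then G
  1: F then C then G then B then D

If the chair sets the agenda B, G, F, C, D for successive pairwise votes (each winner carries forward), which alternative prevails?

Round 1: B vs G — 7–8, G advances.
Round 2: G vs F — 5–10, F advances.
Round 3: F vs C — 12–3, F advances.
Round 4: F vs D — 6–9, D advances.
The agenda winner is D.

D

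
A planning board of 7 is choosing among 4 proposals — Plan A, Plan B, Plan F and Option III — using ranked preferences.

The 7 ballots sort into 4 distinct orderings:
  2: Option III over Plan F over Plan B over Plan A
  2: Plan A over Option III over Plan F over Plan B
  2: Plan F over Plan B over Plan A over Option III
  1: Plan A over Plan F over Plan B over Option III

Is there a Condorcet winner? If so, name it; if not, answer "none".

none

Head-to-head results (7 council members):
Plan A vs Plan B: Plan B wins 4–3.
Plan A–Plan F: Plan F 4–3.
Plan A vs Option III: Plan A, 5–2.
Plan B vs Plan F: Plan F wins 7–0.
Plan B vs Option III: Option III wins 4–3.
Plan F vs Option III: Option III wins 4–3.
Every option loses at least once (Plan A loses to Plan B; Plan B loses to Plan F; Plan F loses to Option III; Option III loses to Plan A). The majority relation contains the cycle Plan A beats Option III beats Plan B beats Plan A, so there is no Condorcet winner.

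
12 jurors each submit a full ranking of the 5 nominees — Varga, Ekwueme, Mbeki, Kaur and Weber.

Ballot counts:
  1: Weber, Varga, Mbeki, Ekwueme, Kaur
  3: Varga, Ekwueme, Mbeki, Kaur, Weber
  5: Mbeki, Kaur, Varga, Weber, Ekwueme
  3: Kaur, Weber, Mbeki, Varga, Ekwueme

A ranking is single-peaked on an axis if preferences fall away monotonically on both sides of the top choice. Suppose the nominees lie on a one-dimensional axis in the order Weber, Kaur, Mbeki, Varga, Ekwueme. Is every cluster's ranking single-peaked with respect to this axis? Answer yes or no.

no

Axis positions: Weber=1, Kaur=2, Mbeki=3, Varga=4, Ekwueme=5.
Cluster 1: ranking walks positions 1-4-3-5-2; Varga is ranked above Kaur even though Kaur lies between Varga and the peak Weber on the axis — preferences dip and rise again. Not single-peaked.
Cluster 2 (peak Varga at position 4): ranking walks positions 4-5-3-2-1, expanding outward from the peak — single-peaked.
Cluster 3 (peak Mbeki at position 3): ranking walks positions 3-2-4-1-5, expanding outward from the peak — single-peaked.
Cluster 4 (peak Kaur at position 2): ranking walks positions 2-1-3-4-5, expanding outward from the peak — single-peaked.
Cluster 1 violates single-peakedness, so the profile is not single-peaked on this axis.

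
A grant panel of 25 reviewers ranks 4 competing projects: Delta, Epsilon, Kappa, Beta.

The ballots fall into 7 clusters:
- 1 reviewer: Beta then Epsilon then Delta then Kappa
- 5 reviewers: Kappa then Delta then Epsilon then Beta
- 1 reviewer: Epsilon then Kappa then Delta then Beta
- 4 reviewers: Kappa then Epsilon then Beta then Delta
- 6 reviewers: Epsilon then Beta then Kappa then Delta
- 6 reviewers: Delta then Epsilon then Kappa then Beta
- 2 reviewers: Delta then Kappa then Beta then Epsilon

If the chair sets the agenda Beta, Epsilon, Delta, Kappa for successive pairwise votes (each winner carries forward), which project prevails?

Kappa

Round 1: Beta vs Epsilon — 3–22, Epsilon advances.
Round 2: Epsilon vs Delta — 12–13, Delta advances.
Round 3: Delta vs Kappa — 9–16, Kappa advances.
The agenda winner is Kappa.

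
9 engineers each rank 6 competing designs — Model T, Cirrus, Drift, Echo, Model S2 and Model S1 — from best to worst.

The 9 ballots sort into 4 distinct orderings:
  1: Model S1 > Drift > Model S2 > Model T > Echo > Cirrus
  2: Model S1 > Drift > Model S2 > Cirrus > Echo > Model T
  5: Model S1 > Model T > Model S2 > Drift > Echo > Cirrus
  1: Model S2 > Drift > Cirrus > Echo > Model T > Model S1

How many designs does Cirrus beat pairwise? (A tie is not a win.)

Cirrus against each rival (9 engineers):
Cirrus vs Model T: 3 to 6, Model T.
Cirrus–Drift: Drift 9–0.
Cirrus vs Echo: 3 to 6, Echo.
Cirrus–Model S2: Model S2 9–0.
Cirrus vs Model S1: Model S1, 8–1.
Cirrus beats no one; loses to Model T, Drift, Echo, Model S2, Model S1 — 0 pairwise wins.

0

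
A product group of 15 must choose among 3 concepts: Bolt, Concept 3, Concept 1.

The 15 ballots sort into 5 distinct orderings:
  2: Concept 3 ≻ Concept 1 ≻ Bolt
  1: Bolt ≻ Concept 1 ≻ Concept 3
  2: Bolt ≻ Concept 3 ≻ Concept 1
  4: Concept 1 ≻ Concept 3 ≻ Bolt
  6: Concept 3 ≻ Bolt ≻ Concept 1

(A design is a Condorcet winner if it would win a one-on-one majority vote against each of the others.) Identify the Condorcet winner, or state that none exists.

Pairwise majorities:
Bolt vs Concept 3: Concept 3, 12–3.
Bolt vs Concept 1: Bolt, 9–6.
Concept 3 vs Concept 1: Concept 3 wins 10–5.
Concept 3 defeats every rival head-to-head and is the Condorcet winner.

Concept 3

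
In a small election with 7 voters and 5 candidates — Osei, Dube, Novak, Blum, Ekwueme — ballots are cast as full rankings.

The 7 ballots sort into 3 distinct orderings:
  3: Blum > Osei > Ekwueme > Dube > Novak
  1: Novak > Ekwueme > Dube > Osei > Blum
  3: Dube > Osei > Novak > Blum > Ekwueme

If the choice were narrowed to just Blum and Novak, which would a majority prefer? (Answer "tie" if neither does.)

Novak

Ballots ranking Blum above Novak: 3.
Ballots ranking Novak above Blum: 7 − 3 = 4.
Novak wins the head-to-head 4–3.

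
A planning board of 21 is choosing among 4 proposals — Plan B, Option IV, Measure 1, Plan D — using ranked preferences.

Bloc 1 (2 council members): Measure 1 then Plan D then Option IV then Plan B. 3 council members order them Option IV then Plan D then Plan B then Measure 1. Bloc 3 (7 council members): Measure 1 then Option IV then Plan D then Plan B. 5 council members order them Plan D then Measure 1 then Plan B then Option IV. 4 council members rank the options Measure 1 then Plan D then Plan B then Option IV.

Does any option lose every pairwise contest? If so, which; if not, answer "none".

Pairwise majorities:
Plan B vs Option IV: 5+4 = 9 for Plan B, 12 for Option IV — Option IV by 12–9.
Plan B vs Measure 1: Measure 1, 18–3.
Plan B vs Plan D: Plan B is ranked higher on 0 ballots, Plan D on 21. Plan D wins 21–0.
Option IV vs Measure 1: Option IV is ranked higher on 3 ballots, Measure 1 on 18. Measure 1 wins 18–3.
Option IV vs Plan D: 10 to 11, Plan D.
Measure 1 vs Plan D: Measure 1 preferred on 2+7+4 = 13 ballots; Measure 1 wins 13–8.
Plan B loses to every other option — it is the Condorcet loser.

Plan B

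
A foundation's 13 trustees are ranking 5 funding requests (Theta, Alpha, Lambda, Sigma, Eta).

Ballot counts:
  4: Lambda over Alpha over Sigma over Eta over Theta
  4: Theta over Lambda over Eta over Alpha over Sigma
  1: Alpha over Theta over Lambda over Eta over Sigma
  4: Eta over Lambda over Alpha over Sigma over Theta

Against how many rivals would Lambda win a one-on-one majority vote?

Lambda against each rival (13 reviewers):
Lambda vs Theta: Lambda preferred on 4+4 = 8 ballots; Lambda wins 8–5.
Lambda–Alpha: Lambda 12–1.
Lambda–Sigma: Lambda 13–0.
Lambda vs Eta: Lambda preferred on 4+4+1 = 9 ballots; Lambda wins 9–4.
Lambda beats Theta, Alpha, Sigma, Eta — 4 pairwise wins.

4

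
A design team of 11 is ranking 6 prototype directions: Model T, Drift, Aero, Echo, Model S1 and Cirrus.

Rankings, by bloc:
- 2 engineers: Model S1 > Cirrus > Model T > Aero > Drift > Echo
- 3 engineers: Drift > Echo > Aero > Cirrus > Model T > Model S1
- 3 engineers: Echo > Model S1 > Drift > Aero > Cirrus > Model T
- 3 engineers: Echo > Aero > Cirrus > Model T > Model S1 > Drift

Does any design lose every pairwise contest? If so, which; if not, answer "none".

Head-to-head results (11 engineers):
Model T vs Drift: 2+3 = 5 for Model T, 6 for Drift — Drift by 6–5.
Model T vs Aero: Model T preferred on 2 ballots; Aero wins 9–2.
Model T vs Echo: Echo wins 9–2.
Model T vs Model S1: 6 to 5, Model T.
Model T vs Cirrus: Cirrus wins 11–0.
Drift vs Aero: Drift preferred on 3+3 = 6 ballots; Drift wins 6–5.
Drift vs Echo: 5 to 6, Echo.
Drift–Model S1: Model S1 8–3.
Drift vs Cirrus: Drift is ranked higher on 3+3 = 6 ballots, Cirrus on 5. Drift wins 6–5.
Aero vs Echo: Echo wins 9–2.
Aero vs Model S1: Aero, 6–5.
Aero vs Cirrus: 3+3+3 = 9 for Aero, 2 for Cirrus — Aero by 9–2.
Echo vs Model S1: 3+3+3 = 9 for Echo, 2 for Model S1 — Echo by 9–2.
Echo vs Cirrus: Echo preferred on 3+3+3 = 9 ballots; Echo wins 9–2.
Model S1 vs Cirrus: Model S1 preferred on 2+3 = 5 ballots; Cirrus wins 6–5.
Each design has at least one pairwise win (Model T beats Model S1; Drift beats Model T; Aero beats Model T; Echo beats Model T; Model S1 beats Drift; Cirrus beats Model T) — no Condorcet loser.

none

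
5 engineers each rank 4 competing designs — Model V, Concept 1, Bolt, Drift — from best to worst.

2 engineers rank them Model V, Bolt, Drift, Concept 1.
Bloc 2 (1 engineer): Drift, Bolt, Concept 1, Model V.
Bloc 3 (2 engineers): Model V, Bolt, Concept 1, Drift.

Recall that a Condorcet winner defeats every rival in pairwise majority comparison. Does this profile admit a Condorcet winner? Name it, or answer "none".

Model V

Pairwise majorities:
Model V vs Concept 1: Model V wins 4–1.
Model V vs Bolt: Model V, 4–1.
Model V vs Drift: Model V wins 4–1.
Concept 1–Bolt: Bolt 5–0.
Concept 1 vs Drift: Drift, 3–2.
Bolt vs Drift: Bolt wins 4–1.
Only Model V has no losses; Model V is the Condorcet winner.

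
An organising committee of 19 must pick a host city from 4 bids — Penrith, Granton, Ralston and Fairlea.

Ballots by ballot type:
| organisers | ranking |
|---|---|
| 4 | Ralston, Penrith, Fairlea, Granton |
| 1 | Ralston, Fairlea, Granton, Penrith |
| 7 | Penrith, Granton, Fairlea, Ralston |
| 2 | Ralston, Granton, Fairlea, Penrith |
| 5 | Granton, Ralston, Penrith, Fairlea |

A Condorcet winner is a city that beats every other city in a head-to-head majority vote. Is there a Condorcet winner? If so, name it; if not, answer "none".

none

Check each pair by majority over 19 ballots:
Penrith vs Granton: 11 to 8, Penrith.
Penrith vs Ralston: 7 to 12, Ralston.
Penrith–Fairlea: Penrith 16–3.
Granton–Ralston: Granton 12–7.
Granton–Fairlea: Granton 14–5.
Ralston vs Fairlea: Ralston wins 12–7.
Each city drops at least one matchup (Penrith loses to Ralston; Granton loses to Penrith; Ralston loses to Granton; Fairlea loses to Penrith); the cycle Penrith → Granton → Ralston → Penrith rules out a Condorcet winner.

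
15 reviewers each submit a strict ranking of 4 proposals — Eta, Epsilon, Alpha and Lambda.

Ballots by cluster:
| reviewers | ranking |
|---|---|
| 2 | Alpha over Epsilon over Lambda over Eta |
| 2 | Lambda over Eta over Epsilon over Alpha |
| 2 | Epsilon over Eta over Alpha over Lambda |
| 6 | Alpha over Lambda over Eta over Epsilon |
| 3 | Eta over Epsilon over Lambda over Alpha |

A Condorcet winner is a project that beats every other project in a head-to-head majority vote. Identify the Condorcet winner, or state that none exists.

Alpha

Check each pair by majority over 15 ballots:
Eta vs Epsilon: Eta is ranked higher on 2+6+3 = 11 ballots, Epsilon on 4. Eta wins 11–4.
Eta vs Alpha: 7 to 8, Alpha.
Eta vs Lambda: 5 to 10, Lambda.
Epsilon vs Alpha: Epsilon preferred on 2+2+3 = 7 ballots; Alpha wins 8–7.
Epsilon vs Lambda: 7 to 8, Lambda.
Alpha vs Lambda: 2+2+6 = 10 for Alpha, 5 for Lambda — Alpha by 10–5.
Alpha defeats every rival head-to-head and is the Condorcet winner.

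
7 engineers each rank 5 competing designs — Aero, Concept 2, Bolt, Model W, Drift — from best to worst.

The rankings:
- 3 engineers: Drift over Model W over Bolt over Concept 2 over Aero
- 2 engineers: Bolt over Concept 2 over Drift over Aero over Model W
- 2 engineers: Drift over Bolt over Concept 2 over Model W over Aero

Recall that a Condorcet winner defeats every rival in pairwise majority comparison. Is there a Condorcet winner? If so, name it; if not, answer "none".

Drift

Pairwise majorities:
Aero vs Concept 2: Aero preferred on 0 ballots; Concept 2 wins 7–0.
Aero–Bolt: Bolt 7–0.
Aero vs Model W: Aero preferred on 2 ballots; Model W wins 5–2.
Aero vs Drift: Drift wins 7–0.
Concept 2 vs Bolt: Bolt wins 7–0.
Concept 2 vs Model W: Concept 2 preferred on 2+2 = 4 ballots; Concept 2 wins 4–3.
Concept 2 vs Drift: 2 to 5, Drift.
Bolt vs Model W: Bolt, 4–3.
Bolt–Drift: Drift 5–2.
Model W vs Drift: Model W is ranked higher on 0 ballots, Drift on 7. Drift wins 7–0.
Drift beats each of Aero, Concept 2, Bolt, Model W — Drift is the Condorcet winner.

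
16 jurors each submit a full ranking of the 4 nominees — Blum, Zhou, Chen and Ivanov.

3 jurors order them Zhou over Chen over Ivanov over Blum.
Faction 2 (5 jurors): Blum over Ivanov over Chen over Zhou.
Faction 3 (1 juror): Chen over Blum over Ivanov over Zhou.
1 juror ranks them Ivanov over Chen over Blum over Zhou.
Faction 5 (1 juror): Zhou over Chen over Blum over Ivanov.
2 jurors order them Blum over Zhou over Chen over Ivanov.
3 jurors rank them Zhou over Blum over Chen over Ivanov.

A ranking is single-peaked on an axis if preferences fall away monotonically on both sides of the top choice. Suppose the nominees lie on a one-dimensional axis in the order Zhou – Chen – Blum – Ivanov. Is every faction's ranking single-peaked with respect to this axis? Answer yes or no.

Axis positions: Zhou=1, Chen=2, Blum=3, Ivanov=4.
Faction 1: ranking walks positions 1-2-4-3; Ivanov is ranked above Blum even though Blum lies between Ivanov and the peak Zhou on the axis — preferences dip and rise again. Not single-peaked.
Faction 2 (peak Blum at position 3): ranking walks positions 3-4-2-1, expanding outward from the peak — single-peaked.
Faction 3 (peak Chen at position 2): ranking walks positions 2-3-4-1, expanding outward from the peak — single-peaked.
Faction 4: ranking walks positions 4-2-3-1; Chen is ranked above Blum even though Blum lies between Chen and the peak Ivanov on the axis — preferences dip and rise again. Not single-peaked.
Faction 5 (peak Zhou at position 1): ranking walks positions 1-2-3-4, expanding outward from the peak — single-peaked.
Faction 6: ranking walks positions 3-1-2-4; Zhou is ranked above Chen even though Chen lies between Zhou and the peak Blum on the axis — preferences dip and rise again. Not single-peaked.
Faction 7: ranking walks positions 1-3-2-4; Blum is ranked above Chen even though Chen lies between Blum and the peak Zhou on the axis — preferences dip and rise again. Not single-peaked.
Faction 1 violates single-peakedness, so the profile is not single-peaked on this axis.

no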